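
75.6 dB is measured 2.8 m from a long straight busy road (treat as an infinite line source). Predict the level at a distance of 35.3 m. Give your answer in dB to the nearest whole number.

For a line source, L₂ = L₁ − 10·log₁₀(r₂/r₁).
L₂ = 75.6 − 10·log₁₀(35.3/2.8) = 75.6 − 11.006 = 64.59 dB.

65 dB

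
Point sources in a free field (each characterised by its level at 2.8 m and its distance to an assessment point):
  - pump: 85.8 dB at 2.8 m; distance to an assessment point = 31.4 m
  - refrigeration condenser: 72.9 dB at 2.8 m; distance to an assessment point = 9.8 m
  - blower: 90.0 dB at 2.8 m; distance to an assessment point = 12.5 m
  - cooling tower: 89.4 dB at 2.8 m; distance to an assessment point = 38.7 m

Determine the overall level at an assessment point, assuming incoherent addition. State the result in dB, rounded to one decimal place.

Propagate each source to the receiver with L = L_ref − 20·log₁₀(r/r_ref), then add intensities.
pump: 85.8 − 20·log₁₀(31.4/2.8) = 85.8 − 21.00 = 64.80 dB.
refrigeration condenser: 72.9 − 20·log₁₀(9.8/2.8) = 72.9 − 10.88 = 62.02 dB.
blower: 90.0 − 20·log₁₀(12.5/2.8) = 90.0 − 13.00 = 77.00 dB.
cooling tower: 89.4 − 20·log₁₀(38.7/2.8) = 89.4 − 22.81 = 66.59 dB.
Σ 10^(L/10) = 5.935e+07 → L_total = 10·log₁₀(5.935e+07) = 77.73 dB.

77.7 dB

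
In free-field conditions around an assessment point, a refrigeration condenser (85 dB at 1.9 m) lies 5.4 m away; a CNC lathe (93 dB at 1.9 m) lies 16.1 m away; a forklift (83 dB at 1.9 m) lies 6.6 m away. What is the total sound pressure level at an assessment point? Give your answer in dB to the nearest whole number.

79 dB

Propagate each source to the receiver with L = L_ref − 20·log₁₀(r/r_ref), then add intensities.
refrigeration condenser: 85 − 20·log₁₀(5.4/1.9) = 85 − 9.07 = 75.93 dB.
CNC lathe: 93 − 20·log₁₀(16.1/1.9) = 93 − 18.56 = 74.44 dB.
forklift: 83 − 20·log₁₀(6.6/1.9) = 83 − 10.82 = 72.18 dB.
Σ 10^(L/10) = 8.347e+07 → L_total = 10·log₁₀(8.347e+07) = 79.22 dB.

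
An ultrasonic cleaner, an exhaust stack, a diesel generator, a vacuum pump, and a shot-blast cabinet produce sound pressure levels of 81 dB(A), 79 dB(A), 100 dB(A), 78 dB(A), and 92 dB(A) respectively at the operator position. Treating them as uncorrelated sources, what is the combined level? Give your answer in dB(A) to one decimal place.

100.7 dB(A)

Incoherent sources combine by intensity addition: L_total = 10·log₁₀(Σ 10^(L_i/10)).
Σ 10^(L/10) = 10^(81/10) + 10^(79/10) + 10^(100/10) + 10^(78/10) + 10^(92/10) = 1.185e+10.
L_total = 10·log₁₀(1.185e+10) = 100.74 dB(A).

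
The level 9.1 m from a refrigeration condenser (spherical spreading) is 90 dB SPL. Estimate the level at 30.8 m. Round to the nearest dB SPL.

79 dB SPL

For a point source, L₂ = L₁ − 20·log₁₀(r₂/r₁).
L₂ = 90 − 20·log₁₀(30.8/9.1) = 90 − 10.590 = 79.41 dB SPL.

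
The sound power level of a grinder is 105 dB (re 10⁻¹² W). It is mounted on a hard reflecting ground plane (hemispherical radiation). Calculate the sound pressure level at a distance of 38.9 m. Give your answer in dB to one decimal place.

L_p = L_w − 10·log₁₀(2π·r²) with r = 38.9 m.
2π·r² = 9508 m², 10·log₁₀ of that is 39.781 dB.
L_p = 105 − 39.781 = 65.22 dB.

65.2 dB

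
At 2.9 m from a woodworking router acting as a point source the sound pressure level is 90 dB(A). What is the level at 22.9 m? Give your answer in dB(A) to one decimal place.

72.1 dB(A)

Spherical spreading from a point source gives a 20·log₁₀(r₂/r₁) drop.
L₂ = 90 − 20·log₁₀(22.9/2.9) = 90 − 17.949 = 72.05 dB(A).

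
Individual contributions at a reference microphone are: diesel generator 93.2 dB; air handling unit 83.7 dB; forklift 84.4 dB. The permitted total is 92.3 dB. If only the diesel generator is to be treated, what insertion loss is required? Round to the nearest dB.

2 dB

Everything except the diesel generator sums to 10^(83.7/10) + 10^(84.4/10) = 5.098e+08 in linear terms, 87.07 dB.
The limit corresponds to 10^(92.3/10) = 1.698e+09; subtracting the fixed part leaves 1.188e+09 for the diesel generator, i.e. 90.75 dB.
Required insertion loss = 93.2 − 90.75 = 2.45 dB.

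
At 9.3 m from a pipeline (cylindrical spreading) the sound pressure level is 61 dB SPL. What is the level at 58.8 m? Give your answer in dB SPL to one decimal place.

53.0 dB SPL

For a line source, L₂ = L₁ − 10·log₁₀(r₂/r₁).
L₂ = 61 − 10·log₁₀(58.8/9.3) = 61 − 8.009 = 52.99 dB SPL.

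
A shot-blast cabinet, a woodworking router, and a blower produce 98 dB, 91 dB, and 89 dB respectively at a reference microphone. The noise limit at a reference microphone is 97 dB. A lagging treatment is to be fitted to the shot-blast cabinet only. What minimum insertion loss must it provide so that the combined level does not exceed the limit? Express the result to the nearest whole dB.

The untreated sources together contribute 10^(91/10) + 10^(89/10) = 2.053e+09, i.e. 93.12 dB.
To meet 97 dB overall, the treated shot-blast cabinet may contribute at most 10^(97/10) − 2.053e+09 = 2.959e+09, i.e. 94.71 dB.
Required insertion loss = 98 − 94.71 = 3.29 dB.

3 dB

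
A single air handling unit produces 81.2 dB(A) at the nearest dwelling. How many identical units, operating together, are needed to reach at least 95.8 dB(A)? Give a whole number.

N identical sources give L₁ + 10·log₁₀ N, so require 10·log₁₀ N ≥ 95.8 − 81.2 = 14.6 dB.
N ≥ 10^(14.6/10) = 28.840, so N = 29.

29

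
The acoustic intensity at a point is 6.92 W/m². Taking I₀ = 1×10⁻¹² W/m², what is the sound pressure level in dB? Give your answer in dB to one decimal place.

128.4 dB

L = 10·log₁₀(I/I₀) = 10·log₁₀(6.92/10⁻¹²) = 10·log₁₀(6.92×10^12).
L = 10·(0.8401 + 12) = 128.40 dB.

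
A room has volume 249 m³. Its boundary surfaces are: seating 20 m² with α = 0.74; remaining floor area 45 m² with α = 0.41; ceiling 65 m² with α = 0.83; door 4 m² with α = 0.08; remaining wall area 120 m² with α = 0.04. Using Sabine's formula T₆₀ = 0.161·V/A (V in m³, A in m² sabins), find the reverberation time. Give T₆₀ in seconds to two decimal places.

Total absorption A = 20·0.74 + 45·0.41 + 65·0.83 + 4·0.08 + 120·0.04 = 92.32 m² sabins.
T₆₀ = 0.161 × 249 / 92.32 = 0.434 s.

0.43 s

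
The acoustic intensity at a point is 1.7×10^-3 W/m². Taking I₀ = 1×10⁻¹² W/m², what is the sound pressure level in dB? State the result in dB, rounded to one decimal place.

92.3 dB

L = 10·log₁₀(I/I₀) = 10·log₁₀(1.7×10^-3/10⁻¹²) = 10·log₁₀(1.7×10^9).
L = 10·(0.2304 + 9) = 92.30 dB.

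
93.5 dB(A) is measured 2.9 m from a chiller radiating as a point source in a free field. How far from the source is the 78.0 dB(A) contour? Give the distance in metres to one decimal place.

17.3 m

Point-source spreading drops the level by 20·log₁₀(r₂/r₁); inverting, r₂/r₁ = 10^(ΔL/20).
r₂ = 2.9·10^((93.5−78.0)/20) = 2.9·10^(15.5/20) = 17.27 m.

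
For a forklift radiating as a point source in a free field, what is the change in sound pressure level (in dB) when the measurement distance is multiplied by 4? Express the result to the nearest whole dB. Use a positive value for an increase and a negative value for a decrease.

A point source loses 6 dB per doubling of distance; generally ΔL = −20·log₁₀(r₂/r₁).
ΔL = −20·log₁₀(4) = -12.04 dB.

-12 dB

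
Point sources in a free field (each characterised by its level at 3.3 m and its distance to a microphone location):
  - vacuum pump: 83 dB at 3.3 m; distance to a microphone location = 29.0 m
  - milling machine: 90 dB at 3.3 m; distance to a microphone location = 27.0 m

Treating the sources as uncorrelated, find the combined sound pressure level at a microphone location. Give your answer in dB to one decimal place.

72.4 dB

Apply inverse-square spreading to bring every level to the receiver, then sum 10^(L/10).
vacuum pump: 83 − 20·log₁₀(29.0/3.3) = 83 − 18.88 = 64.12 dB.
milling machine: 90 − 20·log₁₀(27.0/3.3) = 90 − 18.26 = 71.74 dB.
Σ 10^(L/10) = 1.752e+07 → L_total = 10·log₁₀(1.752e+07) = 72.44 dB.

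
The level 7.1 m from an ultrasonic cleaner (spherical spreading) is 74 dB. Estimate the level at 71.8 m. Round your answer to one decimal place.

For a point source, L₂ = L₁ − 20·log₁₀(r₂/r₁).
L₂ = 74 − 20·log₁₀(71.8/7.1) = 74 − 20.097 = 53.90 dB.

53.9 dB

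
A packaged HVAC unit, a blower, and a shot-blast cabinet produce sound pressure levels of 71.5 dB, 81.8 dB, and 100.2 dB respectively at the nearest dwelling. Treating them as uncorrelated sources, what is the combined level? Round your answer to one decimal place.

100.3 dB

For uncorrelated sources the intensities add, so convert each level to linear form, sum, and take 10·log₁₀ of the total.
Σ 10^(L/10) = 10^(71.5/10) + 10^(81.8/10) + 10^(100.2/10) = 1.064e+10.
L_total = 10·log₁₀(1.064e+10) = 100.27 dB.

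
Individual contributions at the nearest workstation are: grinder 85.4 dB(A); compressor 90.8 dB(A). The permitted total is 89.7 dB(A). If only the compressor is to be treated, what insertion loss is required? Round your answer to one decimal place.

3.1 dB

Everything except the compressor sums to 10^(85.4/10) = 3.467e+08 in linear terms, 85.40 dB(A).
The limit corresponds to 10^(89.7/10) = 9.333e+08; subtracting the fixed part leaves 5.865e+08 for the compressor, i.e. 87.68 dB(A).
So the compressor must be reduced from 90.8 to 87.68 dB(A): IL = 3.12 dB.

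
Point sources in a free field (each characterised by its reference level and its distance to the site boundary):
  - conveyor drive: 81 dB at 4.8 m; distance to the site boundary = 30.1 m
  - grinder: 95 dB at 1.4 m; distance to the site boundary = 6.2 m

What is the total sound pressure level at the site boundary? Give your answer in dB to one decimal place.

82.2 dB

Propagate each source to the receiver with L = L_ref − 20·log₁₀(r/r_ref), then add intensities.
conveyor drive: 81 − 20·log₁₀(30.1/4.8) = 81 − 15.95 = 65.05 dB.
grinder: 95 − 20·log₁₀(6.2/1.4) = 95 − 12.93 = 82.07 dB.
Σ 10^(L/10) = 1.644e+08 → L_total = 10·log₁₀(1.644e+08) = 82.16 dB.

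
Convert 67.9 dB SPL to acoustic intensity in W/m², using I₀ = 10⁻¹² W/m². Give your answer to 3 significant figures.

6.17e-06 W/m²

I = I₀·10^(L/10) = 10⁻¹² × 10^(67.9/10) = 10^(-5.210).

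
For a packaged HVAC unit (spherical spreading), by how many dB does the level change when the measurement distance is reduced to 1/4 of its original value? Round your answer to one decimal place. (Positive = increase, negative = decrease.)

+12.0 dB

A point source loses 6 dB per doubling of distance; generally ΔL = −20·log₁₀(r₂/r₁).
ΔL = −20·log₁₀(0.25) = +12.04 dB.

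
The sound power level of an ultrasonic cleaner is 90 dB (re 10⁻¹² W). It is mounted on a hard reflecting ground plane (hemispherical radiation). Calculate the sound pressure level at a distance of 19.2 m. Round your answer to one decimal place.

Free-field hemispherical radiation: L_p = L_w − 10·log₁₀(2π·r²), r = 19.2 m.
2π·r² = 2316 m², 10·log₁₀ of that is 33.648 dB.
L_p = 90 − 33.648 = 56.35 dB.

56.4 dB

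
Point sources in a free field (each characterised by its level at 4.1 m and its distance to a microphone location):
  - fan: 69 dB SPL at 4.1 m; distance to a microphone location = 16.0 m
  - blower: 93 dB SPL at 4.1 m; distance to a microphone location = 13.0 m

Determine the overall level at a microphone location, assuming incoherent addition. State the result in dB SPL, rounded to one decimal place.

83.0 dB SPL

First find each source's level at the receiver (point-source: −20·log₁₀(r/r_ref)), then combine on an intensity basis.
fan: 69 − 20·log₁₀(16.0/4.1) = 69 − 11.83 = 57.17 dB SPL.
blower: 93 − 20·log₁₀(13.0/4.1) = 93 − 10.02 = 82.98 dB SPL.
Σ 10^(L/10) = 1.990e+08 → L_total = 10·log₁₀(1.990e+08) = 82.99 dB SPL.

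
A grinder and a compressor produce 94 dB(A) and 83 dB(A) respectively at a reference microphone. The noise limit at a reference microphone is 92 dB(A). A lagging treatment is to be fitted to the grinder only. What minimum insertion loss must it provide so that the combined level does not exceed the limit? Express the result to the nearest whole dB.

3 dB

Everything except the grinder sums to 10^(83/10) = 1.995e+08 in linear terms, 83.00 dB(A).
The limit corresponds to 10^(92/10) = 1.585e+09; subtracting the fixed part leaves 1.385e+09 for the grinder, i.e. 91.42 dB(A).
Required insertion loss = 94 − 91.42 = 2.58 dB.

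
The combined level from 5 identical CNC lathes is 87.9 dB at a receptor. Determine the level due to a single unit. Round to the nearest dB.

81 dB

5 equal contributions raise the level by 10·log₁₀ 5 = 6.990 dB, so each unit alone gives 87.9 − 6.990.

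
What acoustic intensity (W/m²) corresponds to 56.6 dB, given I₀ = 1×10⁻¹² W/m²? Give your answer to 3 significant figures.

4.57e-07 W/m²

L = 10·log₁₀(I/I₀) ⇒ I = I₀·10^(L/10) = 10⁻¹² × 10^5.66.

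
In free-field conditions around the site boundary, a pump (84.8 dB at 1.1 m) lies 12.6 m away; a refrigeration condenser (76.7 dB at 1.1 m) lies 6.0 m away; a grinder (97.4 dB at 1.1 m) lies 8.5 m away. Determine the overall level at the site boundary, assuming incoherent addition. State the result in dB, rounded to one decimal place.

First find each source's level at the receiver (point-source: −20·log₁₀(r/r_ref)), then combine on an intensity basis.
pump: 84.8 − 20·log₁₀(12.6/1.1) = 84.8 − 21.18 = 63.62 dB.
refrigeration condenser: 76.7 − 20·log₁₀(6.0/1.1) = 76.7 − 14.74 = 61.96 dB.
grinder: 97.4 − 20·log₁₀(8.5/1.1) = 97.4 − 17.76 = 79.64 dB.
Σ 10^(L/10) = 9.591e+07 → L_total = 10·log₁₀(9.591e+07) = 79.82 dB.

79.8 dB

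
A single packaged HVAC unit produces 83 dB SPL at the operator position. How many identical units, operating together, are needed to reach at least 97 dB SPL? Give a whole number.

Need L₁ + 10·log₁₀ N ≥ 97, i.e. log₁₀ N ≥ 1.40.
N ≥ 10^(14.0/10) = 25.119, so N = 26.

26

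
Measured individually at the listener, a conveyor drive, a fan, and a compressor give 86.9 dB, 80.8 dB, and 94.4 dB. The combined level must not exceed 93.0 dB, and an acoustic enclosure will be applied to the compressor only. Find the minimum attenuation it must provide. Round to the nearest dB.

Everything except the compressor sums to 10^(86.9/10) + 10^(80.8/10) = 6.100e+08 in linear terms, 87.85 dB.
The limit corresponds to 10^(93.0/10) = 1.995e+09; subtracting the fixed part leaves 1.385e+09 for the compressor, i.e. 91.42 dB.
So the compressor must be reduced from 94.4 to 91.42 dB: IL = 2.98 dB.

3 dB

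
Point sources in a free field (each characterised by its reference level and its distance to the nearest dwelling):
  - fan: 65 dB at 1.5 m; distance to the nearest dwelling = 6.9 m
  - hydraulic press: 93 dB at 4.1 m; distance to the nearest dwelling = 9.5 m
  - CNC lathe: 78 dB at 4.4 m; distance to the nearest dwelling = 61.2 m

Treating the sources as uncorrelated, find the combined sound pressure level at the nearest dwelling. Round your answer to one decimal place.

First find each source's level at the receiver (point-source: −20·log₁₀(r/r_ref)), then combine on an intensity basis.
fan: 65 − 20·log₁₀(6.9/1.5) = 65 − 13.26 = 51.74 dB.
hydraulic press: 93 − 20·log₁₀(9.5/4.1) = 93 − 7.30 = 85.70 dB.
CNC lathe: 78 − 20·log₁₀(61.2/4.4) = 78 − 22.87 = 55.13 dB.
Σ 10^(L/10) = 3.721e+08 → L_total = 10·log₁₀(3.721e+08) = 85.71 dB.

85.7 dB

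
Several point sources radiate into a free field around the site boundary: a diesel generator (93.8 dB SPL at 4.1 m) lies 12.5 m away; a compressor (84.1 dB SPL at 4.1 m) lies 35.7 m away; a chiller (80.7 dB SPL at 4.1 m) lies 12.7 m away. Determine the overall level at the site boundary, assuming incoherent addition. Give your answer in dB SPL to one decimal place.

84.4 dB SPL

First find each source's level at the receiver (point-source: −20·log₁₀(r/r_ref)), then combine on an intensity basis.
diesel generator: 93.8 − 20·log₁₀(12.5/4.1) = 93.8 − 9.68 = 84.12 dB SPL.
compressor: 84.1 − 20·log₁₀(35.7/4.1) = 84.1 − 18.80 = 65.30 dB SPL.
chiller: 80.7 − 20·log₁₀(12.7/4.1) = 80.7 − 9.82 = 70.88 dB SPL.
Σ 10^(L/10) = 2.737e+08 → L_total = 10·log₁₀(2.737e+08) = 84.37 dB SPL.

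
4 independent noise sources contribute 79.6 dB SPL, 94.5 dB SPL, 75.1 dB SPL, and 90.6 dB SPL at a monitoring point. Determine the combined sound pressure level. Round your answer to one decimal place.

Incoherent sources combine by intensity addition: L_total = 10·log₁₀(Σ 10^(L_i/10)).
Σ 10^(L/10) = 10^(79.6/10) + 10^(94.5/10) + 10^(75.1/10) + 10^(90.6/10) = 4.090e+09.
L_total = 10·log₁₀(4.090e+09) = 96.12 dB SPL.

96.1 dB SPL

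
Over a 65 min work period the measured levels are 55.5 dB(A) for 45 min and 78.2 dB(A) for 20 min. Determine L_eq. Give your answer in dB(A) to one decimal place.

73.1 dB(A)

Weight each interval's intensity by its duration and average over T = 65 min:
Σ tᵢ·10^(Lᵢ/10) = 45·10^(55.5/10) + 20·10^(78.2/10) = 1.337e+09.
L_eq = 10·log₁₀(1.337e+09/65) = 73.13 dB(A).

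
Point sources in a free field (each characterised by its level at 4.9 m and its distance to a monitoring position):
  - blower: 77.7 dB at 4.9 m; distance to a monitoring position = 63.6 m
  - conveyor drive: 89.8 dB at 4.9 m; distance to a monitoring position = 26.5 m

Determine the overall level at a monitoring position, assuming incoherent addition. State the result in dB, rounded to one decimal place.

Propagate each source to the receiver with L = L_ref − 20·log₁₀(r/r_ref), then add intensities.
blower: 77.7 − 20·log₁₀(63.6/4.9) = 77.7 − 22.27 = 55.43 dB.
conveyor drive: 89.8 − 20·log₁₀(26.5/4.9) = 89.8 − 14.66 = 75.14 dB.
Σ 10^(L/10) = 3.300e+07 → L_total = 10·log₁₀(3.300e+07) = 75.19 dB.

75.2 dB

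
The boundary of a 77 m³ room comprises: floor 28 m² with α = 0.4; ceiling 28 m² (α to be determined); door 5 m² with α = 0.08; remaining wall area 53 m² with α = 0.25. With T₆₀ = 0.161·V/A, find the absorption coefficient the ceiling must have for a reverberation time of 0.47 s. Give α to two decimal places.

0.05

A = 0.161·V/T₆₀ = 0.161·77/0.47 = 26.38 m² sabins.
Absorption from the other surfaces = 28·0.4 + 5·0.08 + 53·0.25 = 24.85 m², so the ceiling must supply 1.53 m² over 28 m².
α = 1.53/28 = 0.055.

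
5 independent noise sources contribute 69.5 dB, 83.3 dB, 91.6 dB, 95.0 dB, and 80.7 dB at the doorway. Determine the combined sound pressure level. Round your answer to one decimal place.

For uncorrelated sources the intensities add, so convert each level to linear form, sum, and take 10·log₁₀ of the total.
Σ 10^(L/10) = 10^(69.5/10) + 10^(83.3/10) + 10^(91.6/10) + 10^(95.0/10) + 10^(80.7/10) = 4.948e+09.
L_total = 10·log₁₀(4.948e+09) = 96.94 dB.

96.9 dB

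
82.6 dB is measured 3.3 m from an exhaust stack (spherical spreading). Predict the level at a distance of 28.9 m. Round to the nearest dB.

For a point source, L₂ = L₁ − 20·log₁₀(r₂/r₁).
L₂ = 82.6 − 20·log₁₀(28.9/3.3) = 82.6 − 18.848 = 63.75 dB.

64 dB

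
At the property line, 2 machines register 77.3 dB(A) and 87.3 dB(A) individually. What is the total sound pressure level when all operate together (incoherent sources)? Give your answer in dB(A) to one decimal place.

For uncorrelated sources the intensities add, so convert each level to linear form, sum, and take 10·log₁₀ of the total.
Σ 10^(L/10) = 10^(77.3/10) + 10^(87.3/10) = 5.907e+08.
L_total = 10·log₁₀(5.907e+08) = 87.71 dB(A).

87.7 dB(A)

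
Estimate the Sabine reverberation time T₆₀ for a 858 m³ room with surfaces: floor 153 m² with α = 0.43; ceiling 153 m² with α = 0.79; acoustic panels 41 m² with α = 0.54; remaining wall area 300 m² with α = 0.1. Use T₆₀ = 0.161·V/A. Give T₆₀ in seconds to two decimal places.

0.58 s

Summing Sᵢαᵢ: 153·0.43 + 153·0.79 + 41·0.54 + 300·0.1 = 238.80 m².
T₆₀ = 0.161·V/A = 0.161·858/238.80 = 0.578 s.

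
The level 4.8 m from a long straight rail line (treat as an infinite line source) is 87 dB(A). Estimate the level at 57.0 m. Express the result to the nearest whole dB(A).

76 dB(A)

Cylindrical spreading from a line source gives a 10·log₁₀(r₂/r₁) drop.
L₂ = 87 − 10·log₁₀(57.0/4.8) = 87 − 10.746 = 76.25 dB(A).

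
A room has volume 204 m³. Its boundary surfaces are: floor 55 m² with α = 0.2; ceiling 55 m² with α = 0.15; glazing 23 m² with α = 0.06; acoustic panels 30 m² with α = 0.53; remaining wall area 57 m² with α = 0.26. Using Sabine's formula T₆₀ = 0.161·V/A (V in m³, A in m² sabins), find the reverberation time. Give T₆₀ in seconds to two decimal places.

0.64 s

A = Σ Sᵢαᵢ = 55·0.2 + 55·0.15 + 23·0.06 + 30·0.53 + 57·0.26 = 51.35 m².
T₆₀ = 0.161·V/A = 0.161·204/51.35 = 0.640 s.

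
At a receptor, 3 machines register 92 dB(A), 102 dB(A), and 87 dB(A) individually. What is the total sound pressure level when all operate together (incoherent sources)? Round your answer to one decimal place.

For uncorrelated sources the intensities add, so convert each level to linear form, sum, and take 10·log₁₀ of the total.
Σ 10^(L/10) = 10^(92/10) + 10^(102/10) + 10^(87/10) = 1.794e+10.
L_total = 10·log₁₀(1.794e+10) = 102.54 dB(A).

102.5 dB(A)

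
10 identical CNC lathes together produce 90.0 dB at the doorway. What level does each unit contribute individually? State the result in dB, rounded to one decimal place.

For N identical incoherent sources L_total = L₁ + 10·log₁₀ N, so L₁ = 90.0 − 10·log₁₀(10) = 90.0 − 10.000.

80.0 dB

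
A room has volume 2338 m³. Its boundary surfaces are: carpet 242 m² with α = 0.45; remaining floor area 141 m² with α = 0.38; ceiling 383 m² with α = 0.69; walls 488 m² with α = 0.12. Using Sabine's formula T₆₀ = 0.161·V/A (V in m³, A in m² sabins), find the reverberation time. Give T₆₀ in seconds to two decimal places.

0.78 s

Summing Sᵢαᵢ: 242·0.45 + 141·0.38 + 383·0.69 + 488·0.12 = 485.31 m².
T₆₀ = 0.161 × 2338 / 485.31 = 0.776 s.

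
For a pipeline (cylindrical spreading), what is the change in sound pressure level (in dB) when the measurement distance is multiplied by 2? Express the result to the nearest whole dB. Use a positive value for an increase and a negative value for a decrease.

A line source loses 3 dB per doubling of distance; generally ΔL = −10·log₁₀(r₂/r₁).
ΔL = −10·log₁₀(2) = -3.01 dB.

-3 dB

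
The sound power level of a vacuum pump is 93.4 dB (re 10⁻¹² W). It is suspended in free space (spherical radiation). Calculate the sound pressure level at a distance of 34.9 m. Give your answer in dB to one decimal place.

Free-field spherical radiation: L_p = L_w − 10·log₁₀(4π·r²), r = 34.9 m.
4π·r² = 1.531e+04 m², 10·log₁₀ of that is 41.849 dB.
L_p = 93.4 − 41.849 = 51.55 dB.

51.6 dB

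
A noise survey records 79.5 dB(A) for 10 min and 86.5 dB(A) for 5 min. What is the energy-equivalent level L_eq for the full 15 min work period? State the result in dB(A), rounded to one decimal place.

L_eq = 10·log₁₀[(1/T)·Σ tᵢ·10^(Lᵢ/10)] with T = 15 min.
Σ tᵢ·10^(Lᵢ/10) = 10·10^(79.5/10) + 5·10^(86.5/10) = 3.125e+09.
L_eq = 10·log₁₀(3.125e+09/15) = 83.19 dB(A).

83.2 dB(A)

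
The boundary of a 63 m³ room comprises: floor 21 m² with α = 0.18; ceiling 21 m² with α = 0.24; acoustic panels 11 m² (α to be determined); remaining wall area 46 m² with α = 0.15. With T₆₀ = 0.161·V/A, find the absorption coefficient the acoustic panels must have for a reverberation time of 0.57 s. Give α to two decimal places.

A = 0.161·V/T₆₀ = 0.161·63/0.57 = 17.79 m² sabins.
Absorption from the other surfaces = 21·0.18 + 21·0.24 + 46·0.15 = 15.72 m², so the acoustic panels must supply 2.07 m² over 11 m².
α = 2.07/11 = 0.189.

0.19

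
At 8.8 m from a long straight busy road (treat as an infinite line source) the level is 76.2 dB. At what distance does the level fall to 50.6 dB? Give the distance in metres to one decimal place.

3195.1 m

The 25.6 dB drop corresponds to a distance ratio of 10^(25.6/10) for a line source.
r₂ = 8.8·10^((76.2−50.6)/10) = 8.8·10^(25.6/10) = 3195.09 m.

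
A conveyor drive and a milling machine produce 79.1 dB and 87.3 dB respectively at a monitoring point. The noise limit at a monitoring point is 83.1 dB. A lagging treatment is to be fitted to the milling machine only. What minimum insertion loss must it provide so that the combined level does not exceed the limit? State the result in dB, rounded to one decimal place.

The untreated sources together contribute 10^(79.1/10) = 8.128e+07, i.e. 79.10 dB.
To meet 83.1 dB overall, the treated milling machine may contribute at most 10^(83.1/10) − 8.128e+07 = 1.229e+08, i.e. 80.90 dB.
So the milling machine must be reduced from 87.3 to 80.90 dB: IL = 6.40 dB.

6.4 dB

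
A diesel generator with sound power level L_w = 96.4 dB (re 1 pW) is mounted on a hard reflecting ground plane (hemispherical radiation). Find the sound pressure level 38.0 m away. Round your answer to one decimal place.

56.8 dB

Free-field hemispherical radiation: L_p = L_w − 10·log₁₀(2π·r²), r = 38.0 m.
2π·r² = 9073 m², 10·log₁₀ of that is 39.577 dB.
L_p = 96.4 − 39.577 = 56.82 dB.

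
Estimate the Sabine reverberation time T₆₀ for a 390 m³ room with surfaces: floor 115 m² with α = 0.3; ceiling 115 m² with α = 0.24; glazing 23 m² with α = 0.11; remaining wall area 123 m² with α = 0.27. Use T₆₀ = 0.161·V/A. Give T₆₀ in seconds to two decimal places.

Summing Sᵢαᵢ: 115·0.3 + 115·0.24 + 23·0.11 + 123·0.27 = 97.84 m².
T₆₀ = 0.161·V/A = 0.161·390/97.84 = 0.642 s.

0.64 s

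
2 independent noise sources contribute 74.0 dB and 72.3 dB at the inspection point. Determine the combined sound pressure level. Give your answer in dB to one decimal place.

76.2 dB

Incoherent sources combine by intensity addition: L_total = 10·log₁₀(Σ 10^(L_i/10)).
Σ 10^(L/10) = 10^(74.0/10) + 10^(72.3/10) = 4.210e+07.
L_total = 10·log₁₀(4.210e+07) = 76.24 dB.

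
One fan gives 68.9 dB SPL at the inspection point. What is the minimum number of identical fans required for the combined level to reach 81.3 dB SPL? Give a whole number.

18

N identical sources give L₁ + 10·log₁₀ N, so require 10·log₁₀ N ≥ 81.3 − 68.9 = 12.4 dB.
N ≥ 10^(12.4/10) = 17.378, so N = 18.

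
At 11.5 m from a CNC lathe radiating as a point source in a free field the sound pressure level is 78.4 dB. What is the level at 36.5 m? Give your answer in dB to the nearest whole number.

Point-source attenuation: ΔL = 20·log₁₀(r₂/r₁) = 20·log₁₀(36.5/11.5) = 10.032 dB.
L₂ = 78.4 − 20·log₁₀(36.5/11.5) = 78.4 − 10.032 = 68.37 dB.

68 dB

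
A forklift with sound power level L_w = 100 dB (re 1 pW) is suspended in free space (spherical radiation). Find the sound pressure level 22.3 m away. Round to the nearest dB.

62 dB

L_p = L_w − 10·log₁₀(4π·r²) with r = 22.3 m.
4π·r² = 6249 m², 10·log₁₀ of that is 37.958 dB.
L_p = 100 − 37.958 = 62.04 dB.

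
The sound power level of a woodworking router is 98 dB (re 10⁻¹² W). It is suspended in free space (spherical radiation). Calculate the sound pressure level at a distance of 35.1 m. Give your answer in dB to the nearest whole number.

The power spreads over a sphere of area 4π·r², so L_p = L_w − 10·log₁₀(4π·r²).
4π·r² = 1.548e+04 m², 10·log₁₀ of that is 41.898 dB.
L_p = 98 − 41.898 = 56.10 dB.

56 dB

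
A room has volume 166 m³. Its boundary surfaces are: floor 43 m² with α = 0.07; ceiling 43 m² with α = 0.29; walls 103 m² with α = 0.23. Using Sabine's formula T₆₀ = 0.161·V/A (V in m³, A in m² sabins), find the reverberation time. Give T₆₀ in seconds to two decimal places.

0.68 s

Total absorption A = 43·0.07 + 43·0.29 + 103·0.23 = 39.17 m² sabins.
T₆₀ = 0.161·V/A = 0.161·166/39.17 = 0.682 s.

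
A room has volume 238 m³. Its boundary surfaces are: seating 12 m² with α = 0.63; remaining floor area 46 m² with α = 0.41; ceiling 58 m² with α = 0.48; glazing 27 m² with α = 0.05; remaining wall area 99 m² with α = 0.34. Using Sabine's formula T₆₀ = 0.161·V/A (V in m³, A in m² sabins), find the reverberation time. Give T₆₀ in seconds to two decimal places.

A = Σ Sᵢαᵢ = 12·0.63 + 46·0.41 + 58·0.48 + 27·0.05 + 99·0.34 = 89.27 m².
T₆₀ = 0.161 × 238 / 89.27 = 0.429 s.

0.43 s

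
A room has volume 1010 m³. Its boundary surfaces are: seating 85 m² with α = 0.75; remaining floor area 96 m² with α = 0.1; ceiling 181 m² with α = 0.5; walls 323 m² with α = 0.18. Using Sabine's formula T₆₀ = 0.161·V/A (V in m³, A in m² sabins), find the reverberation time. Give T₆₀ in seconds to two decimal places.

Total absorption A = 85·0.75 + 96·0.1 + 181·0.5 + 323·0.18 = 221.99 m² sabins.
T₆₀ = 0.161 × 1010 / 221.99 = 0.733 s.

0.73 s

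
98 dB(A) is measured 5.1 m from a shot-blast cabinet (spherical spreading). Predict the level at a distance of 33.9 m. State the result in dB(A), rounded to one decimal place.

For a point source, L₂ = L₁ − 20·log₁₀(r₂/r₁).
L₂ = 98 − 20·log₁₀(33.9/5.1) = 98 − 16.453 = 81.55 dB(A).

81.5 dB(A)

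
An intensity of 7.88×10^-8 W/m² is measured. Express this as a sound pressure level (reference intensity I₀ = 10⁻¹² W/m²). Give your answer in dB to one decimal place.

L = 10·log₁₀(I/I₀) = 10·log₁₀(7.88×10^-8/10⁻¹²) = 10·log₁₀(7.88×10^4).
L = 10·(0.8965 + 4) = 48.97 dB.

49.0 dB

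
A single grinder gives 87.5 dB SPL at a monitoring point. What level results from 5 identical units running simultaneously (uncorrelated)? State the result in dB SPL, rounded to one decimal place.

L_total = L₁ + 10·log₁₀ N for N identical incoherent sources.
L_total = 87.5 + 10·log₁₀(5) = 87.5 + 6.990 = 94.49 dB SPL.

94.5 dB SPL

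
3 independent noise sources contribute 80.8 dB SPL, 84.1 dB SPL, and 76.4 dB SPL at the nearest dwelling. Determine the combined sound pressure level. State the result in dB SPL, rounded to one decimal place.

86.2 dB SPL

For uncorrelated sources the intensities add, so convert each level to linear form, sum, and take 10·log₁₀ of the total.
Σ 10^(L/10) = 10^(80.8/10) + 10^(84.1/10) + 10^(76.4/10) = 4.209e+08.
L_total = 10·log₁₀(4.209e+08) = 86.24 dB SPL.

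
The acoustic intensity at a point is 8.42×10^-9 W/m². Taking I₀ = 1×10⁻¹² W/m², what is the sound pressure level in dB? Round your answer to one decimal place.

Dividing by I₀ shifts the exponent by 12: I/I₀ = 8.42×10^3.
L = 10·(0.9253 + 3) = 39.25 dB.

39.3 dB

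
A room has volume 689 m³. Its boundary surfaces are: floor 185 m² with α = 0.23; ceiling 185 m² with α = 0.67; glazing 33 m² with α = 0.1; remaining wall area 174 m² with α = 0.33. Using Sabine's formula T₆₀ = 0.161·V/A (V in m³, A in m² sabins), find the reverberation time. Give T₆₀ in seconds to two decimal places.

Total absorption A = 185·0.23 + 185·0.67 + 33·0.1 + 174·0.33 = 227.22 m² sabins.
T₆₀ = 0.161 × 689 / 227.22 = 0.488 s.

0.49 s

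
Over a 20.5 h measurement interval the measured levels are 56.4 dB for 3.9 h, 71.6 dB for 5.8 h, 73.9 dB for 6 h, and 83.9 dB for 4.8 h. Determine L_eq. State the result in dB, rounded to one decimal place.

78.4 dB

The energy average is taken in the linear domain: L_eq = 10·log₁₀[(Σ tᵢ·10^(Lᵢ/10))/T], T = 20.5 h.
Σ tᵢ·10^(Lᵢ/10) = 3.9·10^(56.4/10) + 5.8·10^(71.6/10) + 6·10^(73.9/10) + 4.8·10^(83.9/10) = 1.411e+09.
L_eq = 10·log₁₀(1.411e+09/20.5) = 78.38 dB.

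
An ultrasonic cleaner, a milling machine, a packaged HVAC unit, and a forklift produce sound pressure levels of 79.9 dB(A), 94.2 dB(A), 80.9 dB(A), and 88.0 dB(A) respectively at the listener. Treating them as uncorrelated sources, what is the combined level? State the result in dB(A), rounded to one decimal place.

95.4 dB(A)

For uncorrelated sources the intensities add, so convert each level to linear form, sum, and take 10·log₁₀ of the total.
Σ 10^(L/10) = 10^(79.9/10) + 10^(94.2/10) + 10^(80.9/10) + 10^(88.0/10) = 3.482e+09.
L_total = 10·log₁₀(3.482e+09) = 95.42 dB(A).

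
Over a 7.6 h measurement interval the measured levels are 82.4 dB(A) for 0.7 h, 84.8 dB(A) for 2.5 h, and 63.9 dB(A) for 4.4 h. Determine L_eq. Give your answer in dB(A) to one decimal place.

80.7 dB(A)

The energy average is taken in the linear domain: L_eq = 10·log₁₀[(Σ tᵢ·10^(Lᵢ/10))/T], T = 7.6 h.
Σ tᵢ·10^(Lᵢ/10) = 0.7·10^(82.4/10) + 2.5·10^(84.8/10) + 4.4·10^(63.9/10) = 8.874e+08.
L_eq = 10·log₁₀(8.874e+08/7.6) = 80.67 dB(A).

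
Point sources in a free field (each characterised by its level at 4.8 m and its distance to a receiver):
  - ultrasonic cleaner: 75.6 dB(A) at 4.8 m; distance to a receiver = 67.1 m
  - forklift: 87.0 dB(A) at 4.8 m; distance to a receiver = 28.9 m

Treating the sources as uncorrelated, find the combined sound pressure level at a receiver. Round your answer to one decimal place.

71.5 dB(A)

First find each source's level at the receiver (point-source: −20·log₁₀(r/r_ref)), then combine on an intensity basis.
ultrasonic cleaner: 75.6 − 20·log₁₀(67.1/4.8) = 75.6 − 22.91 = 52.69 dB(A).
forklift: 87.0 − 20·log₁₀(28.9/4.8) = 87.0 − 15.59 = 71.41 dB(A).
Σ 10^(L/10) = 1.401e+07 → L_total = 10·log₁₀(1.401e+07) = 71.46 dB(A).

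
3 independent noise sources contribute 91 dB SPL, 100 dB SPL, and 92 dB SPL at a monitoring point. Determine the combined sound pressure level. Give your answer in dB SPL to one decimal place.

101.1 dB SPL

For uncorrelated sources the intensities add, so convert each level to linear form, sum, and take 10·log₁₀ of the total.
Σ 10^(L/10) = 10^(91/10) + 10^(100/10) + 10^(92/10) = 1.284e+10.
L_total = 10·log₁₀(1.284e+10) = 101.09 dB SPL.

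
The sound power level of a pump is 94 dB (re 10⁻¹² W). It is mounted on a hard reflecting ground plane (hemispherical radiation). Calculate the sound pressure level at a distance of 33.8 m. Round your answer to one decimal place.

55.4 dB

The power spreads over a hemisphere of area 2π·r², so L_p = L_w − 10·log₁₀(2π·r²).
2π·r² = 7178 m², 10·log₁₀ of that is 38.560 dB.
L_p = 94 − 38.560 = 55.44 dB.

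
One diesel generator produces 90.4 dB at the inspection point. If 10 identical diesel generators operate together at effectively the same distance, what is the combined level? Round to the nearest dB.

100 dB

With 10 equal, uncorrelated contributions the intensity is 10× that of one unit, giving a rise of 10·log₁₀ 10.
L_total = 90.4 + 10·log₁₀(10) = 90.4 + 10.000 = 100.40 dB.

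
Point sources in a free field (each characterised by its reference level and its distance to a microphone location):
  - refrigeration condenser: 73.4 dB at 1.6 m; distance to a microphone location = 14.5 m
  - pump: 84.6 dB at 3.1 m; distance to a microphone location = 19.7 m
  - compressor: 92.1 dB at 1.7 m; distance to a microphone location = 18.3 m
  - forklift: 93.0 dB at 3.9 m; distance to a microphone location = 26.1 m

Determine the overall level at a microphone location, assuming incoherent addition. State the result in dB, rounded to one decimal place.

78.2 dB

First find each source's level at the receiver (point-source: −20·log₁₀(r/r_ref)), then combine on an intensity basis.
refrigeration condenser: 73.4 − 20·log₁₀(14.5/1.6) = 73.4 − 19.14 = 54.26 dB.
pump: 84.6 − 20·log₁₀(19.7/3.1) = 84.6 − 16.06 = 68.54 dB.
compressor: 92.1 − 20·log₁₀(18.3/1.7) = 92.1 − 20.64 = 71.46 dB.
forklift: 93.0 − 20·log₁₀(26.1/3.9) = 93.0 − 16.51 = 76.49 dB.
Σ 10^(L/10) = 6.595e+07 → L_total = 10·log₁₀(6.595e+07) = 78.19 dB.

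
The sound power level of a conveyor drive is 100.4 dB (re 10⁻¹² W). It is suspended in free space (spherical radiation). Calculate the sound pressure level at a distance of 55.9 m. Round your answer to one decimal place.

54.5 dB

Free-field spherical radiation: L_p = L_w − 10·log₁₀(4π·r²), r = 55.9 m.
4π·r² = 3.927e+04 m², 10·log₁₀ of that is 45.940 dB.
L_p = 100.4 − 45.940 = 54.46 dB.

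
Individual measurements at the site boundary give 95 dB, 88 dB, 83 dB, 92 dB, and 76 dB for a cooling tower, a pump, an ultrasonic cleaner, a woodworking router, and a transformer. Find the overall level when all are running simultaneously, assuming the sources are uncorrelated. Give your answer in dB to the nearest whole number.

For uncorrelated sources the intensities add, so convert each level to linear form, sum, and take 10·log₁₀ of the total.
Σ 10^(L/10) = 10^(95/10) + 10^(88/10) + 10^(83/10) + 10^(92/10) + 10^(76/10) = 5.617e+09.
L_total = 10·log₁₀(5.617e+09) = 97.50 dB.

97 dB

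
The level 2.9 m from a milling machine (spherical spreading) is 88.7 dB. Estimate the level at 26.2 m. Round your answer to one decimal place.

69.6 dB

For a point source, L₂ = L₁ − 20·log₁₀(r₂/r₁).
L₂ = 88.7 − 20·log₁₀(26.2/2.9) = 88.7 − 19.118 = 69.58 dB.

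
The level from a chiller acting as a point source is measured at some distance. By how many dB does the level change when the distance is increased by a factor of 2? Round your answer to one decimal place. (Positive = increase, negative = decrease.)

With spherical spreading the level changes by −20·log₁₀(r₂/r₁).
ΔL = −20·log₁₀(2) = -6.02 dB.

-6.0 dB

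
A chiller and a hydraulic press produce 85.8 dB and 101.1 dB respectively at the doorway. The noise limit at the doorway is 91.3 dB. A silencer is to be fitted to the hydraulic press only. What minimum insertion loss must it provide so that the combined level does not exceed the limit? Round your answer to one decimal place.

11.2 dB

Fixed contribution from the other source: Σ 10^(L/10) = 10^(85.8/10) = 3.802e+08 (85.80 dB).
The limit corresponds to 10^(91.3/10) = 1.349e+09; subtracting the fixed part leaves 9.688e+08 for the hydraulic press, i.e. 89.86 dB.
So the hydraulic press must be reduced from 101.1 to 89.86 dB: IL = 11.24 dB.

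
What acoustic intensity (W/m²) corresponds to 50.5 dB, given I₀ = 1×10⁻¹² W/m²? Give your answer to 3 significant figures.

1.12e-07 W/m²

L = 10·log₁₀(I/I₀) ⇒ I = I₀·10^(L/10) = 10⁻¹² × 10^5.05.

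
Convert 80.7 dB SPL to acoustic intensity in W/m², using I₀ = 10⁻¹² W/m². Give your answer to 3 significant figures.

I/I₀ = 10^(80.7/10) = 1.175e+08, so I = 1.175e+08 × 10⁻¹² W/m².

0.000117 W/m²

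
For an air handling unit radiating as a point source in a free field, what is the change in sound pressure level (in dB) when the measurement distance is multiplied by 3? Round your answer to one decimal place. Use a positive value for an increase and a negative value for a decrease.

-9.5 dB

A point source loses 6 dB per doubling of distance; generally ΔL = −20·log₁₀(r₂/r₁).
ΔL = −20·log₁₀(3) = -9.54 dB.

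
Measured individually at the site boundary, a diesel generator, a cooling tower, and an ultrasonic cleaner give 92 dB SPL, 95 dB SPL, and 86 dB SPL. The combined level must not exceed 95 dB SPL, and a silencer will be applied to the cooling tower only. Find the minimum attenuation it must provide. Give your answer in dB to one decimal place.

Everything except the cooling tower sums to 10^(92/10) + 10^(86/10) = 1.983e+09 in linear terms, 92.97 dB SPL.
The limit corresponds to 10^(95/10) = 3.162e+09; subtracting the fixed part leaves 1.179e+09 for the cooling tower, i.e. 90.72 dB SPL.
So the cooling tower must be reduced from 95 to 90.72 dB SPL: IL = 4.28 dB.

4.3 dB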